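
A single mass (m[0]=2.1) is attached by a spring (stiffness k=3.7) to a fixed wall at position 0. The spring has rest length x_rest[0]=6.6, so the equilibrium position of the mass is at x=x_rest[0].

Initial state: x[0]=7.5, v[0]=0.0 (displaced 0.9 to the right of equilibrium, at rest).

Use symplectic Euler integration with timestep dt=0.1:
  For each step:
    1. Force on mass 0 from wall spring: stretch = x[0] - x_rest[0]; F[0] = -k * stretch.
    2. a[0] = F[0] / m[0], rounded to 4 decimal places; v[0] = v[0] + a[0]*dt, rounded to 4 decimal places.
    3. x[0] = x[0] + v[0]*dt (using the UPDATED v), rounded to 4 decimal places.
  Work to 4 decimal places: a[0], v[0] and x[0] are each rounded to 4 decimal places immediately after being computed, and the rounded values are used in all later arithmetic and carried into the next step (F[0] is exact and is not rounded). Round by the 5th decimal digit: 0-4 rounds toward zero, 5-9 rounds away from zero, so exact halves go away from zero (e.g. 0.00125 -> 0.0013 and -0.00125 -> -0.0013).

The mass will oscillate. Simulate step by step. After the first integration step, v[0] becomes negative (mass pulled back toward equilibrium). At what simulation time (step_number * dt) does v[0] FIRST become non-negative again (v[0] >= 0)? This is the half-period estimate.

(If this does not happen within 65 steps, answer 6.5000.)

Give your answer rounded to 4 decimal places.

Step 0: x=[7.5000] v=[0.0000]
Step 1: x=[7.4841] v=[-0.1586]
Step 2: x=[7.4527] v=[-0.3144]
Step 3: x=[7.4062] v=[-0.4646]
Step 4: x=[7.3455] v=[-0.6066]
Step 5: x=[7.2717] v=[-0.7380]
Step 6: x=[7.1861] v=[-0.8564]
Step 7: x=[7.0901] v=[-0.9597]
Step 8: x=[6.9855] v=[-1.0461]
Step 9: x=[6.8741] v=[-1.1140]
Step 10: x=[6.7579] v=[-1.1623]
Step 11: x=[6.6389] v=[-1.1901]
Step 12: x=[6.5192] v=[-1.1970]
Step 13: x=[6.4009] v=[-1.1828]
Step 14: x=[6.2861] v=[-1.1477]
Step 15: x=[6.1769] v=[-1.0924]
Step 16: x=[6.0751] v=[-1.0179]
Step 17: x=[5.9826] v=[-0.9254]
Step 18: x=[5.9009] v=[-0.8166]
Step 19: x=[5.8316] v=[-0.6934]
Step 20: x=[5.7758] v=[-0.5580]
Step 21: x=[5.7345] v=[-0.4128]
Step 22: x=[5.7085] v=[-0.2603]
Step 23: x=[5.6982] v=[-0.1032]
Step 24: x=[5.7038] v=[0.0557]
First v>=0 after going negative at step 24, time=2.4000

Answer: 2.4000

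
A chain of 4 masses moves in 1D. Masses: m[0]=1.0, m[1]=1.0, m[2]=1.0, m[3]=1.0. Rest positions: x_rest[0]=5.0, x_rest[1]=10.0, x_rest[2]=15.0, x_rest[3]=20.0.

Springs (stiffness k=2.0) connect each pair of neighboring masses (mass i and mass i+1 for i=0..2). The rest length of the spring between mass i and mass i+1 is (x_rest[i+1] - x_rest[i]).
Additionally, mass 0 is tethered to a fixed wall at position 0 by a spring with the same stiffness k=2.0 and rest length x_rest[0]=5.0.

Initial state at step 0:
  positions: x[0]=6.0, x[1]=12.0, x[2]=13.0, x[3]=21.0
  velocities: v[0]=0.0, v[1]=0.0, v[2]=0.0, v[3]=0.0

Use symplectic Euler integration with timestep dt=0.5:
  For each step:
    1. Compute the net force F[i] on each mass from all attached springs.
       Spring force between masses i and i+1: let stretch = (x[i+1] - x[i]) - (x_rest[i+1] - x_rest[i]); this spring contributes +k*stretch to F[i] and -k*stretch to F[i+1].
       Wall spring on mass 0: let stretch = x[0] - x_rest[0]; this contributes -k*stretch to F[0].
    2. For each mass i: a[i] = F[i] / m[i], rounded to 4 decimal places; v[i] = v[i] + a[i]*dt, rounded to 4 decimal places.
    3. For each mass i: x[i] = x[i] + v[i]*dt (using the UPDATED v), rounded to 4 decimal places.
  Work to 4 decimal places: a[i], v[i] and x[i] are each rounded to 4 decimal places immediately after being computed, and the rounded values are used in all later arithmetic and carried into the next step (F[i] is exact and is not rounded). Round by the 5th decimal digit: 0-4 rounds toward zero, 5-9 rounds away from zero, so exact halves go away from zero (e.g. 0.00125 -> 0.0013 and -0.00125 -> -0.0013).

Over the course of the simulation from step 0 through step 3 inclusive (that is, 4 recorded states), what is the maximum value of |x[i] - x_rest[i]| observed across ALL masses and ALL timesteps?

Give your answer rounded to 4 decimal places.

Answer: 3.0000

Derivation:
Step 0: x=[6.0000 12.0000 13.0000 21.0000] v=[0.0000 0.0000 0.0000 0.0000]
Step 1: x=[6.0000 9.5000 16.5000 19.5000] v=[0.0000 -5.0000 7.0000 -3.0000]
Step 2: x=[4.7500 8.7500 18.0000 19.0000] v=[-2.5000 -1.5000 3.0000 -1.0000]
Step 3: x=[3.1250 10.6250 15.3750 20.5000] v=[-3.2500 3.7500 -5.2500 3.0000]
Max displacement = 3.0000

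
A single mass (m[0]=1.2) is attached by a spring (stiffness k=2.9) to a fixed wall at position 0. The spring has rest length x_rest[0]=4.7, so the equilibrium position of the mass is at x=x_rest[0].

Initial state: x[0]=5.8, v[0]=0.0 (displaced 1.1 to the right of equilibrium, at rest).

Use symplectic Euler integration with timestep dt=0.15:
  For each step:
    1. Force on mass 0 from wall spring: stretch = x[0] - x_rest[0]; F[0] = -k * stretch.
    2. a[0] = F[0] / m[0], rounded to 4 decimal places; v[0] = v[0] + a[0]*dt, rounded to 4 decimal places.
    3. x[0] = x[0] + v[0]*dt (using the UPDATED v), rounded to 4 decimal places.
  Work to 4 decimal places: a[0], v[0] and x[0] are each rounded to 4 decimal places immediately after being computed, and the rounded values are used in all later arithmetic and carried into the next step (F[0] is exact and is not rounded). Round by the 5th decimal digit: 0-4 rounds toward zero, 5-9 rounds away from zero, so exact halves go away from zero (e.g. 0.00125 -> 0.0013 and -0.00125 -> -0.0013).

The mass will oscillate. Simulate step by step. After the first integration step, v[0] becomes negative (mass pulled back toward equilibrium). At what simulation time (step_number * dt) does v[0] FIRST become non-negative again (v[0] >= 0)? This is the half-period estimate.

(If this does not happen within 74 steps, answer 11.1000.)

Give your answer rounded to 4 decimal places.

Answer: 2.1000

Derivation:
Step 0: x=[5.8000] v=[0.0000]
Step 1: x=[5.7402] v=[-0.3987]
Step 2: x=[5.6238] v=[-0.7758]
Step 3: x=[5.4572] v=[-1.1107]
Step 4: x=[5.2494] v=[-1.3852]
Step 5: x=[5.0117] v=[-1.5844]
Step 6: x=[4.7571] v=[-1.6974]
Step 7: x=[4.4994] v=[-1.7181]
Step 8: x=[4.2526] v=[-1.6454]
Step 9: x=[4.0301] v=[-1.4832]
Step 10: x=[3.8440] v=[-1.2404]
Step 11: x=[3.7045] v=[-0.9301]
Step 12: x=[3.6191] v=[-0.5692]
Step 13: x=[3.5925] v=[-0.1774]
Step 14: x=[3.6261] v=[0.2241]
First v>=0 after going negative at step 14, time=2.1000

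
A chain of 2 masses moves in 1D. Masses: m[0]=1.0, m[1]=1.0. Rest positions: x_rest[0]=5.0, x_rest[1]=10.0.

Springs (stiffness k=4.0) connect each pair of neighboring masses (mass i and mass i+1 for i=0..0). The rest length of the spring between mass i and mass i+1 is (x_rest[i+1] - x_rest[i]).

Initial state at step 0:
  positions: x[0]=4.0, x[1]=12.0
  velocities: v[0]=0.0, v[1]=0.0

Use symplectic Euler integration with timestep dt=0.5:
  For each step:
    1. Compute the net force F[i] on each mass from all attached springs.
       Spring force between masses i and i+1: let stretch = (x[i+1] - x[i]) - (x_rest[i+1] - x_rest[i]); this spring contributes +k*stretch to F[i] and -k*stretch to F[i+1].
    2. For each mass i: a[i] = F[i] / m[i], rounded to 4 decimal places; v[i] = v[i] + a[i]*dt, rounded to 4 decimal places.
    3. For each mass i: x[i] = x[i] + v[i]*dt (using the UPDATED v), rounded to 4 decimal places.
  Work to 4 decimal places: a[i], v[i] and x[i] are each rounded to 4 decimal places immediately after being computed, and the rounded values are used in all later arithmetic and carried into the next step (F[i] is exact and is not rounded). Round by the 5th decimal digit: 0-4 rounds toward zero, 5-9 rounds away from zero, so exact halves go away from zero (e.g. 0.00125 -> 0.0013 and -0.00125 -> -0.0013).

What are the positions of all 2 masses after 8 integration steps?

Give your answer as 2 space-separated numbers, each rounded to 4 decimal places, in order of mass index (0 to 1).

Step 0: x=[4.0000 12.0000] v=[0.0000 0.0000]
Step 1: x=[7.0000 9.0000] v=[6.0000 -6.0000]
Step 2: x=[7.0000 9.0000] v=[0.0000 0.0000]
Step 3: x=[4.0000 12.0000] v=[-6.0000 6.0000]
Step 4: x=[4.0000 12.0000] v=[0.0000 0.0000]
Step 5: x=[7.0000 9.0000] v=[6.0000 -6.0000]
Step 6: x=[7.0000 9.0000] v=[0.0000 0.0000]
Step 7: x=[4.0000 12.0000] v=[-6.0000 6.0000]
Step 8: x=[4.0000 12.0000] v=[0.0000 0.0000]

Answer: 4.0000 12.0000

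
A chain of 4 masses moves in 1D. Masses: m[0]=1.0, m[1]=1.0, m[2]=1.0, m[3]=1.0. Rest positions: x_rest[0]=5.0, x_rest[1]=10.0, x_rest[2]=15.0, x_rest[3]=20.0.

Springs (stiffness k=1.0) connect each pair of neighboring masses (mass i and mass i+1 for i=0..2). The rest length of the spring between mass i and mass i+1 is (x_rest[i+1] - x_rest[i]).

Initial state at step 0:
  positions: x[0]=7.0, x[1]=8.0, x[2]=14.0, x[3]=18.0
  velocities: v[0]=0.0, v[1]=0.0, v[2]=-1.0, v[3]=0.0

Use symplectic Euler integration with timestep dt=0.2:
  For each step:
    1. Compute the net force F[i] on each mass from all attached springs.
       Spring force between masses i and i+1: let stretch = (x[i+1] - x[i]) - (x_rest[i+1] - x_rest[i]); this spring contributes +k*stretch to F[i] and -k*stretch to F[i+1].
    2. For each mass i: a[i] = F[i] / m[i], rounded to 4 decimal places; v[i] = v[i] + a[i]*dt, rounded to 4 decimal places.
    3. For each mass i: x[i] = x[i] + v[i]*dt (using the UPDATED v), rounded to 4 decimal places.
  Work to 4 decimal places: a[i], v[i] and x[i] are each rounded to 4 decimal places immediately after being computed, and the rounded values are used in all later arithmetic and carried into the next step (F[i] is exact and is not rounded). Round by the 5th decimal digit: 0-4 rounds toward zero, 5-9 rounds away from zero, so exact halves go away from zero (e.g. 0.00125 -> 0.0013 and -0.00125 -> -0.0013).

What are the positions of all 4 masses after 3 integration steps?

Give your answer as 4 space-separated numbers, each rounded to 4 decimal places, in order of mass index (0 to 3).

Step 0: x=[7.0000 8.0000 14.0000 18.0000] v=[0.0000 0.0000 -1.0000 0.0000]
Step 1: x=[6.8400 8.2000 13.7200 18.0400] v=[-0.8000 1.0000 -1.4000 0.2000]
Step 2: x=[6.5344 8.5664 13.3920 18.1072] v=[-1.5280 1.8320 -1.6400 0.3360]
Step 3: x=[6.1101 9.0445 13.0596 18.1858] v=[-2.1216 2.3907 -1.6621 0.3930]

Answer: 6.1101 9.0445 13.0596 18.1858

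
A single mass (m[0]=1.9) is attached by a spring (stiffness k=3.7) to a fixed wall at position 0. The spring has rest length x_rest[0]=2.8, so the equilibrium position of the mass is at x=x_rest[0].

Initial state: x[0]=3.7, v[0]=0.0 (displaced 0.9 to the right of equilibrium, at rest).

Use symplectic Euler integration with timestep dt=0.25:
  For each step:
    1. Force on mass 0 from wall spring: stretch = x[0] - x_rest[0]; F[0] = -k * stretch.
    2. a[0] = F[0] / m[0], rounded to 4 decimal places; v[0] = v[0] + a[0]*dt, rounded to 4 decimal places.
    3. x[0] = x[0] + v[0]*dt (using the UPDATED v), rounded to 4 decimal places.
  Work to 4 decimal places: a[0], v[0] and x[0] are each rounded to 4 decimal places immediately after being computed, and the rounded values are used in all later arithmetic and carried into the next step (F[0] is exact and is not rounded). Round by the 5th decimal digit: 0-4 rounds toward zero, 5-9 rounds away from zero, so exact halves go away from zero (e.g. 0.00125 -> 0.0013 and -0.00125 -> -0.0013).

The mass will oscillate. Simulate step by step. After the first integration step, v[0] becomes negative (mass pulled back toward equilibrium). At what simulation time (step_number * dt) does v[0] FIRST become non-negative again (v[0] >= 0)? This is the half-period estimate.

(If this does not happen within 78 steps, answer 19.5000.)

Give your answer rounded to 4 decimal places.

Step 0: x=[3.7000] v=[0.0000]
Step 1: x=[3.5905] v=[-0.4382]
Step 2: x=[3.3847] v=[-0.8231]
Step 3: x=[3.1078] v=[-1.1078]
Step 4: x=[2.7934] v=[-1.2577]
Step 5: x=[2.4798] v=[-1.2545]
Step 6: x=[2.2052] v=[-1.0986]
Step 7: x=[2.0030] v=[-0.8090]
Step 8: x=[1.8978] v=[-0.4210]
Step 9: x=[1.9024] v=[0.0182]
First v>=0 after going negative at step 9, time=2.2500

Answer: 2.2500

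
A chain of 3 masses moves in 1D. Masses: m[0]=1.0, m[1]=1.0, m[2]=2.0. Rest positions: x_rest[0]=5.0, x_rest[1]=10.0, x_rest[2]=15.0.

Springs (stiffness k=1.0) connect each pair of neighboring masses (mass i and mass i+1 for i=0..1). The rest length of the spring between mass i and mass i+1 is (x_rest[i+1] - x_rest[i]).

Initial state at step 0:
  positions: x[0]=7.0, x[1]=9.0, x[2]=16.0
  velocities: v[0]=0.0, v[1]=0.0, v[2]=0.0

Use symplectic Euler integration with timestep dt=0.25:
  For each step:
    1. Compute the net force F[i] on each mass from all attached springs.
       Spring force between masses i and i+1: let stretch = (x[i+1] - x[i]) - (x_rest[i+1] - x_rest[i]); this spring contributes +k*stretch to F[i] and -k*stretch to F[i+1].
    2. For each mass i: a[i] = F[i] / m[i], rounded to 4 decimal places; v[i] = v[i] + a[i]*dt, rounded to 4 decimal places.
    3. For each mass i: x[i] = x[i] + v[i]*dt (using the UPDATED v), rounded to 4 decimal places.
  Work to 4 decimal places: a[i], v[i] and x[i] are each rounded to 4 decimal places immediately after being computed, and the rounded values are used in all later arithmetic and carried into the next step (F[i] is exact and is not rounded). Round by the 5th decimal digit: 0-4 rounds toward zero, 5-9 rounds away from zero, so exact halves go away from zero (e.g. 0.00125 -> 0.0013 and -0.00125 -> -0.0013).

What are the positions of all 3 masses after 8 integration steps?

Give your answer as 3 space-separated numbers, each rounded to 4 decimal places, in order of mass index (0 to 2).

Answer: 4.7481 12.4231 15.4145

Derivation:
Step 0: x=[7.0000 9.0000 16.0000] v=[0.0000 0.0000 0.0000]
Step 1: x=[6.8125 9.3125 15.9375] v=[-0.7500 1.2500 -0.2500]
Step 2: x=[6.4688 9.8828 15.8242] v=[-1.3750 2.2813 -0.4531]
Step 3: x=[6.0259 10.6111 15.6815] v=[-1.7715 2.9132 -0.5708]
Step 4: x=[5.5571 11.3697 15.5366] v=[-1.8752 3.0345 -0.5796]
Step 5: x=[5.1391 12.0255 15.4177] v=[-1.6721 2.6231 -0.4755]
Step 6: x=[4.8390 12.4629 15.3491] v=[-1.2005 1.7496 -0.2745]
Step 7: x=[4.7029 12.6042 15.3465] v=[-0.5445 0.5652 -0.0103]
Step 8: x=[4.7481 12.4231 15.4145] v=[0.1808 -0.7246 0.2719]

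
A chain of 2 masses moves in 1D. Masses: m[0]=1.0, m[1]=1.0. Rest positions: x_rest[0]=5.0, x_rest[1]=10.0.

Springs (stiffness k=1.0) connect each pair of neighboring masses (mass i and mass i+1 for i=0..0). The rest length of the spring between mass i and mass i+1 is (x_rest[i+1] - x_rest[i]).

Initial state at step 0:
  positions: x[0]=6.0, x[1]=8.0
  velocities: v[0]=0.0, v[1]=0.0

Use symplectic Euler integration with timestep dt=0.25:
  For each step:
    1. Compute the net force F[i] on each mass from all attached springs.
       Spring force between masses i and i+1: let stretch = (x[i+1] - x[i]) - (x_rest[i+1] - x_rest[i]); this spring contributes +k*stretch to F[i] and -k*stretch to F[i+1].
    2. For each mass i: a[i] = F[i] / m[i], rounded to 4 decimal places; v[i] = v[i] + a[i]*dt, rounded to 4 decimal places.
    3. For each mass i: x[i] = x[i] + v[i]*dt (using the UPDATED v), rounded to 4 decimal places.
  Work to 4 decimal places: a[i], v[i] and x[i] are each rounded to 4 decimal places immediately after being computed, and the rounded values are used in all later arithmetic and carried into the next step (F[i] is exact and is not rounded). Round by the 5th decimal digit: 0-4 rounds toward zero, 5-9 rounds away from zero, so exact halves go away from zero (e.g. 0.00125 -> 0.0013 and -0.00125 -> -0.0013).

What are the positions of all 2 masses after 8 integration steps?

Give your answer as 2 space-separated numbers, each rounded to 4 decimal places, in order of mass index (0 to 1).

Step 0: x=[6.0000 8.0000] v=[0.0000 0.0000]
Step 1: x=[5.8125 8.1875] v=[-0.7500 0.7500]
Step 2: x=[5.4609 8.5391] v=[-1.4063 1.4063]
Step 3: x=[4.9892 9.0108] v=[-1.8868 1.8868]
Step 4: x=[4.4564 9.5437] v=[-2.1314 2.1314]
Step 5: x=[3.9290 10.0711] v=[-2.1096 2.1096]
Step 6: x=[3.4730 10.5271] v=[-1.8241 1.8241]
Step 7: x=[3.1454 10.8548] v=[-1.3106 1.3106]
Step 8: x=[2.9871 11.0131] v=[-0.6333 0.6333]

Answer: 2.9871 11.0131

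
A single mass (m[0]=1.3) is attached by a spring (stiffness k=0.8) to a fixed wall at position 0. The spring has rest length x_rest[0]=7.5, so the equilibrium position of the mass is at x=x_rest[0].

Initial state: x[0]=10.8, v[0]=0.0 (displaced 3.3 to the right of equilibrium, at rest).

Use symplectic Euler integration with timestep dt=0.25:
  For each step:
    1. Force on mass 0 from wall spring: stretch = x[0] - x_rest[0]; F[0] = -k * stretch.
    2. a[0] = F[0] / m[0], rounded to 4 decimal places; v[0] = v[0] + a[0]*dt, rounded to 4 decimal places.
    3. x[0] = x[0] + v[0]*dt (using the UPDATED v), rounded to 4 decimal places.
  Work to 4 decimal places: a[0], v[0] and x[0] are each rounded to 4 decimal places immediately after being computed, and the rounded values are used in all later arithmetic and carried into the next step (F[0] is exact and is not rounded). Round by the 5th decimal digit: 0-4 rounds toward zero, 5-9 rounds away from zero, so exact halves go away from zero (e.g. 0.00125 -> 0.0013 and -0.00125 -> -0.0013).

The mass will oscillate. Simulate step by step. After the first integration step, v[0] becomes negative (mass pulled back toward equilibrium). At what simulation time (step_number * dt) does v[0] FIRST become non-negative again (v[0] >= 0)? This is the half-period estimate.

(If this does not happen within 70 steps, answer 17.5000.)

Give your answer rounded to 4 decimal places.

Step 0: x=[10.8000] v=[0.0000]
Step 1: x=[10.6731] v=[-0.5077]
Step 2: x=[10.4241] v=[-0.9959]
Step 3: x=[10.0627] v=[-1.4458]
Step 4: x=[9.6027] v=[-1.8401]
Step 5: x=[9.0618] v=[-2.1636]
Step 6: x=[8.4608] v=[-2.4039]
Step 7: x=[7.8229] v=[-2.5517]
Step 8: x=[7.1726] v=[-2.6014]
Step 9: x=[6.5349] v=[-2.5510]
Step 10: x=[5.9343] v=[-2.4025]
Step 11: x=[5.3939] v=[-2.1616]
Step 12: x=[4.9345] v=[-1.8376]
Step 13: x=[4.5738] v=[-1.4429]
Step 14: x=[4.3256] v=[-0.9927]
Step 15: x=[4.1995] v=[-0.5043]
Step 16: x=[4.2004] v=[0.0035]
First v>=0 after going negative at step 16, time=4.0000

Answer: 4.0000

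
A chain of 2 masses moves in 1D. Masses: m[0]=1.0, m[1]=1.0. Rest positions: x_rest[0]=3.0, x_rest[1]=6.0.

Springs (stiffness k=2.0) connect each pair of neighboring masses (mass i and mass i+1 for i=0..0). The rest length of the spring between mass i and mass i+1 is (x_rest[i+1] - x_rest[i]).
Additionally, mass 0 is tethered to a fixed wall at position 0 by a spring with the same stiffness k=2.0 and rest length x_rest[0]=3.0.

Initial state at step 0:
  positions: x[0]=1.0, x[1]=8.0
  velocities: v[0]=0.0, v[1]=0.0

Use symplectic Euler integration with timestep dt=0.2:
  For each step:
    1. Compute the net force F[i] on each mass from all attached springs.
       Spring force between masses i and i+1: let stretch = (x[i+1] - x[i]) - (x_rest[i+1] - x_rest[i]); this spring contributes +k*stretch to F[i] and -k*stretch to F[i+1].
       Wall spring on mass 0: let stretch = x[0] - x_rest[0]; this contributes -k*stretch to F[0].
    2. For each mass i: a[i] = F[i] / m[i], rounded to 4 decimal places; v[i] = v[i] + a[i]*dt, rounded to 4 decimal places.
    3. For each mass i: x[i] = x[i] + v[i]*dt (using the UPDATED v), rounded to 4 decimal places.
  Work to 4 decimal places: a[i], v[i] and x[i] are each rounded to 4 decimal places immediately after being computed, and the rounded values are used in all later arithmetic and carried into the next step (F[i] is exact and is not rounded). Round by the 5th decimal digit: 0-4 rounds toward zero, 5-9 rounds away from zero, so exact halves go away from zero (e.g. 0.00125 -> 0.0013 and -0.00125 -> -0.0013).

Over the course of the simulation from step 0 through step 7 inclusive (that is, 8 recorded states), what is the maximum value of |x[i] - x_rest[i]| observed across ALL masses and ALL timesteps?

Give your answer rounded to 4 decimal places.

Step 0: x=[1.0000 8.0000] v=[0.0000 0.0000]
Step 1: x=[1.4800 7.6800] v=[2.4000 -1.6000]
Step 2: x=[2.3376 7.1040] v=[4.2880 -2.8800]
Step 3: x=[3.3895 6.3867] v=[5.2595 -3.5866]
Step 4: x=[4.4100 5.6696] v=[5.1026 -3.5855]
Step 5: x=[5.1785 5.0917] v=[3.8424 -2.8893]
Step 6: x=[5.5258 4.7608] v=[1.7363 -1.6546]
Step 7: x=[5.3698 4.7311] v=[-0.7800 -0.1486]
Max displacement = 2.5258

Answer: 2.5258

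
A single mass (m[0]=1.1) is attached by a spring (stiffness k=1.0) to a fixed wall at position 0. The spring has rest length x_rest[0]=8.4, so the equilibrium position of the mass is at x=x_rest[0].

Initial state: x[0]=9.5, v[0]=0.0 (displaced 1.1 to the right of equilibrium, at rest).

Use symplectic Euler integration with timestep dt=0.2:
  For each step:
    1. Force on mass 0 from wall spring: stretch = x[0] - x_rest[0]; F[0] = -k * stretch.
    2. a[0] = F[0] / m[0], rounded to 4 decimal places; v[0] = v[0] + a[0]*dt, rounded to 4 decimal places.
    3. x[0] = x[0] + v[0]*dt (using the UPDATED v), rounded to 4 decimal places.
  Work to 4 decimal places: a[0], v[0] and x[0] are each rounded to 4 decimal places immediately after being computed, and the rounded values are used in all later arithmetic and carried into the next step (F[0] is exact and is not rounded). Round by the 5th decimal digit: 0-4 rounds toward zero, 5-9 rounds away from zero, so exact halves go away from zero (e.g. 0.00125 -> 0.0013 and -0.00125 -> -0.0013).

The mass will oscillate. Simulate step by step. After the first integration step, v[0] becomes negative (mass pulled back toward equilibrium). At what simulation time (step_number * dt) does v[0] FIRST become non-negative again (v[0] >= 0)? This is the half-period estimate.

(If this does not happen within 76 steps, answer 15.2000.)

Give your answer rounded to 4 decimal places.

Answer: 3.4000

Derivation:
Step 0: x=[9.5000] v=[0.0000]
Step 1: x=[9.4600] v=[-0.2000]
Step 2: x=[9.3815] v=[-0.3927]
Step 3: x=[9.2673] v=[-0.5712]
Step 4: x=[9.1215] v=[-0.7289]
Step 5: x=[8.9495] v=[-0.8601]
Step 6: x=[8.7575] v=[-0.9600]
Step 7: x=[8.5525] v=[-1.0250]
Step 8: x=[8.3420] v=[-1.0527]
Step 9: x=[8.1336] v=[-1.0422]
Step 10: x=[7.9348] v=[-0.9938]
Step 11: x=[7.7530] v=[-0.9092]
Step 12: x=[7.5947] v=[-0.7916]
Step 13: x=[7.4657] v=[-0.6452]
Step 14: x=[7.3706] v=[-0.4753]
Step 15: x=[7.3130] v=[-0.2881]
Step 16: x=[7.2949] v=[-0.0905]
Step 17: x=[7.3170] v=[0.1104]
First v>=0 after going negative at step 17, time=3.4000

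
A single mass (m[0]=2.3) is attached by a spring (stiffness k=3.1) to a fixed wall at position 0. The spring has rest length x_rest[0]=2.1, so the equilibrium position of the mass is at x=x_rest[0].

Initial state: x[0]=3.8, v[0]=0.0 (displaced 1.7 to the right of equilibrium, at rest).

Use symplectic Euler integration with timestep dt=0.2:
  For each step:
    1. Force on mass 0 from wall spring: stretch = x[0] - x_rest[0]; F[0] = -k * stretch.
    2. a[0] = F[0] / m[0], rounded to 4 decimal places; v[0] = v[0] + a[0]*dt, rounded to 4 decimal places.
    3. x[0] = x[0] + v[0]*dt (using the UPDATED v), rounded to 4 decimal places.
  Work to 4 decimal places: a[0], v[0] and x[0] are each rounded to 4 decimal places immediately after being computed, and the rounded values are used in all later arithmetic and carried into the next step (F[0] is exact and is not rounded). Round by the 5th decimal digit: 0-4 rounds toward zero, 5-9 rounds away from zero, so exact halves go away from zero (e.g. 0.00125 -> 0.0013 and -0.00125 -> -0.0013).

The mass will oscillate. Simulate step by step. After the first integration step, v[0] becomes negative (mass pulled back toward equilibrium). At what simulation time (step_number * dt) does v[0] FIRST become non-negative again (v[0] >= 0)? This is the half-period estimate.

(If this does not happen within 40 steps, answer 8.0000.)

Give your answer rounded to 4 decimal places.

Step 0: x=[3.8000] v=[0.0000]
Step 1: x=[3.7083] v=[-0.4583]
Step 2: x=[3.5299] v=[-0.8918]
Step 3: x=[3.2744] v=[-1.2773]
Step 4: x=[2.9556] v=[-1.5939]
Step 5: x=[2.5907] v=[-1.8245]
Step 6: x=[2.1993] v=[-1.9568]
Step 7: x=[1.8026] v=[-1.9836]
Step 8: x=[1.4219] v=[-1.9034]
Step 9: x=[1.0778] v=[-1.7206]
Step 10: x=[0.7888] v=[-1.4451]
Step 11: x=[0.5705] v=[-1.0916]
Step 12: x=[0.4346] v=[-0.6793]
Step 13: x=[0.3885] v=[-0.2304]
Step 14: x=[0.4347] v=[0.2310]
First v>=0 after going negative at step 14, time=2.8000

Answer: 2.8000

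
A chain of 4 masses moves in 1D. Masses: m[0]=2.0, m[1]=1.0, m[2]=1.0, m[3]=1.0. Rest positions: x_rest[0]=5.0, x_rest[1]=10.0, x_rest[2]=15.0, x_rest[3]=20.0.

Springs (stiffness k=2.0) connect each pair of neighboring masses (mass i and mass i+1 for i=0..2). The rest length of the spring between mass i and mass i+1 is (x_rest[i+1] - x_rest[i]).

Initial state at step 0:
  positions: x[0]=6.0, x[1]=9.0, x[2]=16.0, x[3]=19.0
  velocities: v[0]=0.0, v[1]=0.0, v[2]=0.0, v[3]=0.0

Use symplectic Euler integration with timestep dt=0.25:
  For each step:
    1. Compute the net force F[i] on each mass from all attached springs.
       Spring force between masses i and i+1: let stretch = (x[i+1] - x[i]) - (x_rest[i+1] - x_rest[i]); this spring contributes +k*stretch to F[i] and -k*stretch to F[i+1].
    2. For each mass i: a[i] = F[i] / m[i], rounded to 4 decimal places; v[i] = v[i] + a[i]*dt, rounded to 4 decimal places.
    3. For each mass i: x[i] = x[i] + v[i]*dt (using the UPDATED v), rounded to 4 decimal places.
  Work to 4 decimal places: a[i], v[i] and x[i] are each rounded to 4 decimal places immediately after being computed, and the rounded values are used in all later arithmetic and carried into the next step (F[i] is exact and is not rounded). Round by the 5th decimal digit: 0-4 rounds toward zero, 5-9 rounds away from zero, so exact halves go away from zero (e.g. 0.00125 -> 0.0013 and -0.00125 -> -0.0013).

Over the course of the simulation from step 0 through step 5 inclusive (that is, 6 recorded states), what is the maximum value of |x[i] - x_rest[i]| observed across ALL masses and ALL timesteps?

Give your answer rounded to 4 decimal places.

Step 0: x=[6.0000 9.0000 16.0000 19.0000] v=[0.0000 0.0000 0.0000 0.0000]
Step 1: x=[5.8750 9.5000 15.5000 19.2500] v=[-0.5000 2.0000 -2.0000 1.0000]
Step 2: x=[5.6641 10.2969 14.7188 19.6563] v=[-0.8438 3.1875 -3.1250 1.6250]
Step 3: x=[5.4302 11.0674 14.0020 20.0704] v=[-0.9356 3.0821 -2.8672 1.6563]
Step 4: x=[5.2361 11.5001 13.6769 20.3509] v=[-0.7763 1.7308 -1.3003 1.1221]
Step 5: x=[5.1210 11.4219 13.9140 20.4222] v=[-0.4603 -0.3128 0.9483 0.2851]
Max displacement = 1.5001

Answer: 1.5001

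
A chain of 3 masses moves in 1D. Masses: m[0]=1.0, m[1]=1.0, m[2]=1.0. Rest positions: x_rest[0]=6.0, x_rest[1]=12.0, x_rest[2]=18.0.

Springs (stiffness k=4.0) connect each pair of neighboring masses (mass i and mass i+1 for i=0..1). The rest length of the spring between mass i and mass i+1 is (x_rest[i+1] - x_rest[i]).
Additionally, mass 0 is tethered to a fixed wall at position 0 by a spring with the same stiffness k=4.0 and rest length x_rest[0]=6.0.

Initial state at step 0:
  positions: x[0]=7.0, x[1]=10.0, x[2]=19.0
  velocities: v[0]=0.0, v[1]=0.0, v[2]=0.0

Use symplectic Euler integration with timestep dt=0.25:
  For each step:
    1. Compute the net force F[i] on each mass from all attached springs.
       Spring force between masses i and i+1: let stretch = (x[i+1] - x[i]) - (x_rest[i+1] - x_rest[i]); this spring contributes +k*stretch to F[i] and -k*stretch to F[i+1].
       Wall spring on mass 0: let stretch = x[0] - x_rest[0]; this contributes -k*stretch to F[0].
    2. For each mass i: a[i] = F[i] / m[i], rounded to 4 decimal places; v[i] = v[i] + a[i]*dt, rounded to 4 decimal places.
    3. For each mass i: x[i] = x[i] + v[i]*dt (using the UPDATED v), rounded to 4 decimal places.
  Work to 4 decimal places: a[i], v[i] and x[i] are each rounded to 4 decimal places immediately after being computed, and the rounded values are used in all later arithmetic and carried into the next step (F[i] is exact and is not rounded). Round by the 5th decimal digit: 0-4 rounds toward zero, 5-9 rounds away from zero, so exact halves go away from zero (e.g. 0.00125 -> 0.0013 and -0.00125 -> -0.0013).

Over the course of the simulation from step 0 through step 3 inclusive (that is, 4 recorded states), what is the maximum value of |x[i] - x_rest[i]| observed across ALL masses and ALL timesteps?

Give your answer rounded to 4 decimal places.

Step 0: x=[7.0000 10.0000 19.0000] v=[0.0000 0.0000 0.0000]
Step 1: x=[6.0000 11.5000 18.2500] v=[-4.0000 6.0000 -3.0000]
Step 2: x=[4.8750 13.3125 17.3125] v=[-4.5000 7.2500 -3.7500]
Step 3: x=[4.6406 14.0156 16.8750] v=[-0.9375 2.8125 -1.7500]
Max displacement = 2.0156

Answer: 2.0156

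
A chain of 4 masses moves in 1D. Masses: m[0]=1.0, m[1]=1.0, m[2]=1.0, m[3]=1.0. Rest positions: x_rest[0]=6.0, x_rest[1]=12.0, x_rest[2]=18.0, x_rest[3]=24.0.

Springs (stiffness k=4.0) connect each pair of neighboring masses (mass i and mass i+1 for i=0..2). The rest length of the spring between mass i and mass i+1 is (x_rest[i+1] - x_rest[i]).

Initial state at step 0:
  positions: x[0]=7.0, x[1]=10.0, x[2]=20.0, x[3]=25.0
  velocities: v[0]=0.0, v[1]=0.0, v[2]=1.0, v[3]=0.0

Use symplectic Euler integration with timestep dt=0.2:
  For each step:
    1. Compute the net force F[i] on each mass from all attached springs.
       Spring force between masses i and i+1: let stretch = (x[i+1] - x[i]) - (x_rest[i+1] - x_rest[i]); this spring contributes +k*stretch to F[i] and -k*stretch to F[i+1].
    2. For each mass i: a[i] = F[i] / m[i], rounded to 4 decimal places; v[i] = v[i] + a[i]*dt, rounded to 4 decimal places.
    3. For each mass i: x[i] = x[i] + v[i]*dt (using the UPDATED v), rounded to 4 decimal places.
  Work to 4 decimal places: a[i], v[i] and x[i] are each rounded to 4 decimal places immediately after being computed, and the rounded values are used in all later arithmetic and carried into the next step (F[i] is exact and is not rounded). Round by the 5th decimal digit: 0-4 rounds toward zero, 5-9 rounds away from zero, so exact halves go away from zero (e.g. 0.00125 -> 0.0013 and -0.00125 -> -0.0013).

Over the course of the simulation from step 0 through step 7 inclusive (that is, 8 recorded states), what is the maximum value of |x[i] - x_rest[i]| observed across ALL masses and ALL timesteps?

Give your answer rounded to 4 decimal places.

Step 0: x=[7.0000 10.0000 20.0000 25.0000] v=[0.0000 0.0000 1.0000 0.0000]
Step 1: x=[6.5200 11.1200 19.4000 25.1600] v=[-2.4000 5.6000 -3.0000 0.8000]
Step 2: x=[5.8160 12.8288 18.3968 25.3584] v=[-3.5200 8.5440 -5.0160 0.9920]
Step 3: x=[5.2740 14.3064 17.6166 25.4029] v=[-2.7098 7.3882 -3.9011 0.2227]
Step 4: x=[5.2172 14.8685 17.5526 25.1616] v=[-0.2839 2.8104 -0.3202 -1.2063]
Step 5: x=[5.7446 14.3158 18.2765 24.6629] v=[2.6371 -2.7634 3.6197 -2.4935]
Step 6: x=[6.6834 13.0254 19.3886 24.1024] v=[4.6941 -6.4518 5.5603 -2.8026]
Step 7: x=[7.6769 11.7384 20.2368 23.7477] v=[4.9677 -6.4348 4.2408 -1.7736]
Max displacement = 2.8685

Answer: 2.8685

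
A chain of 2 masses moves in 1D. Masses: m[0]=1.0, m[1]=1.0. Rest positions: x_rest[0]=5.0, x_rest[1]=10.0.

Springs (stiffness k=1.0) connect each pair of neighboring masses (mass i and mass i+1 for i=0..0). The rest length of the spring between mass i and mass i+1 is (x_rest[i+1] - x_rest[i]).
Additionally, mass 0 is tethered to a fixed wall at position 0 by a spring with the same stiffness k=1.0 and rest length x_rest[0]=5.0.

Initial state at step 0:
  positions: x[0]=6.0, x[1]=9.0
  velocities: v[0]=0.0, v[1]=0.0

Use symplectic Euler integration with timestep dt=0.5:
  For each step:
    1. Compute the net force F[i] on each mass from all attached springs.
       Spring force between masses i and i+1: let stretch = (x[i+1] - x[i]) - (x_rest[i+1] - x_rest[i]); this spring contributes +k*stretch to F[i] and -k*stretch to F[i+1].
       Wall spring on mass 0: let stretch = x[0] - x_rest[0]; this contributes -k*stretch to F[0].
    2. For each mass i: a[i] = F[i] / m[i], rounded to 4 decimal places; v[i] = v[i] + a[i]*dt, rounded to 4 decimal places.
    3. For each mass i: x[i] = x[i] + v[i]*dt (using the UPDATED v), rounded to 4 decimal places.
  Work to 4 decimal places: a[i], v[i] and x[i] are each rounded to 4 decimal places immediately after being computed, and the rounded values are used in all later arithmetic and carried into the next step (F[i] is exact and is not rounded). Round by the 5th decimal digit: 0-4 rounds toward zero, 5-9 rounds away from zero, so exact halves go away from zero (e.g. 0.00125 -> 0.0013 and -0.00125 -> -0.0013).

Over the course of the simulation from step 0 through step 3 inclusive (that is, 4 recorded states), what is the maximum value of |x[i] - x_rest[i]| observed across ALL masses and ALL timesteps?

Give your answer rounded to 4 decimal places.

Answer: 1.3281

Derivation:
Step 0: x=[6.0000 9.0000] v=[0.0000 0.0000]
Step 1: x=[5.2500 9.5000] v=[-1.5000 1.0000]
Step 2: x=[4.2500 10.1875] v=[-2.0000 1.3750]
Step 3: x=[3.6719 10.6407] v=[-1.1563 0.9063]
Max displacement = 1.3281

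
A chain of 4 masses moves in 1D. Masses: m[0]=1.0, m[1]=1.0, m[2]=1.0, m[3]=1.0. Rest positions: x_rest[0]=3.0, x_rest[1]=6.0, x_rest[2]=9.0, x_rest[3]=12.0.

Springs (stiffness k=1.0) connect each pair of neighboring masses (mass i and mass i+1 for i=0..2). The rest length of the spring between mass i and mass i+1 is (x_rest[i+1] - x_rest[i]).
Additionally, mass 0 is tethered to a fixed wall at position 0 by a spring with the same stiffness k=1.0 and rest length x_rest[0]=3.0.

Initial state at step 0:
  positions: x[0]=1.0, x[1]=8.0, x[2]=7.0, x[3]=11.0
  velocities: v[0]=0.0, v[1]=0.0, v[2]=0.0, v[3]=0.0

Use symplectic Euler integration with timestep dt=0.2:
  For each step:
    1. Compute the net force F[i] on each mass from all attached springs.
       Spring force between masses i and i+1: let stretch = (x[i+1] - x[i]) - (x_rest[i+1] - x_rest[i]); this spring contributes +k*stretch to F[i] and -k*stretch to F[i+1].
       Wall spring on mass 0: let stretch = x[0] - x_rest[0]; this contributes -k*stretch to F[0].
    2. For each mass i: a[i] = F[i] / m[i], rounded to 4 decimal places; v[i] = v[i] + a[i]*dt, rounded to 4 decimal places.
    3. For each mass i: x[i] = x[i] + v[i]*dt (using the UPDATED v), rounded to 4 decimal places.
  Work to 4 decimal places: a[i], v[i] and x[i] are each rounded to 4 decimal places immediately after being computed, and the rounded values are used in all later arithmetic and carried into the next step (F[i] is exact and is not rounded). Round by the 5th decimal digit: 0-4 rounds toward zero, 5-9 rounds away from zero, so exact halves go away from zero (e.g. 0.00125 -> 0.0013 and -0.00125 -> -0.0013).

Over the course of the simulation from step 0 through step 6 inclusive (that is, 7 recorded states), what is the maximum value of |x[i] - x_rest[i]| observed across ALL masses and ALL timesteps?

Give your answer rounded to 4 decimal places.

Answer: 2.1600

Derivation:
Step 0: x=[1.0000 8.0000 7.0000 11.0000] v=[0.0000 0.0000 0.0000 0.0000]
Step 1: x=[1.2400 7.6800 7.2000 10.9600] v=[1.2000 -1.6000 1.0000 -0.2000]
Step 2: x=[1.6880 7.0832 7.5696 10.8896] v=[2.2400 -2.9840 1.8480 -0.3520]
Step 3: x=[2.2843 6.2900 8.0525 10.8064] v=[2.9814 -3.9658 2.4147 -0.4160]
Step 4: x=[2.9494 5.4071 8.5751 10.7330] v=[3.3257 -4.4144 2.6130 -0.3668]
Step 5: x=[3.5949 4.5526 9.0573 10.6933] v=[3.2274 -4.2723 2.4110 -0.1984]
Step 6: x=[4.1349 3.8400 9.4248 10.7082] v=[2.7000 -3.5629 1.8373 0.0744]
Max displacement = 2.1600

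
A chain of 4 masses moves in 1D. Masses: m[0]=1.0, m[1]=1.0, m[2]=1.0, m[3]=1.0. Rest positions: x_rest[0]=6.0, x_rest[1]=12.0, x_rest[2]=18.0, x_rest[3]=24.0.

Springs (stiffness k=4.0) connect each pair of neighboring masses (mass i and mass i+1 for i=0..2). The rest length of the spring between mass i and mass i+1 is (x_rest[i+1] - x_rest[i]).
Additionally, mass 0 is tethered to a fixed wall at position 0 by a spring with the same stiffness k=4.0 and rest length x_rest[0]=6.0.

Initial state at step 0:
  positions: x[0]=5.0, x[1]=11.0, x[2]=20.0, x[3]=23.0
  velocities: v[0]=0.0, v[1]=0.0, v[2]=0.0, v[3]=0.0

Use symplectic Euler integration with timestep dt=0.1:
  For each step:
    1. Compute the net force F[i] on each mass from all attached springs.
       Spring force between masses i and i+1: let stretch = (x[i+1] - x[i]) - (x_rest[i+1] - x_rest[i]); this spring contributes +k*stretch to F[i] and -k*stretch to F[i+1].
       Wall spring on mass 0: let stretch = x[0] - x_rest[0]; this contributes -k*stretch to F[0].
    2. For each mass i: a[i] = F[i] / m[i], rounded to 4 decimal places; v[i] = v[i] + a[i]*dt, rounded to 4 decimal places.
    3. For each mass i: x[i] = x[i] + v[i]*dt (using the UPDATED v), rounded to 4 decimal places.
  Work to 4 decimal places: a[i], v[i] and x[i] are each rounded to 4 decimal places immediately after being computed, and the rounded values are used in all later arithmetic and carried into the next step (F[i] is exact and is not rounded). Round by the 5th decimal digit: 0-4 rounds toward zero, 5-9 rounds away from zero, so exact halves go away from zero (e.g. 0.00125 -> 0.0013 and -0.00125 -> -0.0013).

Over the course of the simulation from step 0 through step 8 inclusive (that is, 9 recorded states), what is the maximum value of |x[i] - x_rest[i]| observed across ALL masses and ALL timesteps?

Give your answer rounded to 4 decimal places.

Step 0: x=[5.0000 11.0000 20.0000 23.0000] v=[0.0000 0.0000 0.0000 0.0000]
Step 1: x=[5.0400 11.1200 19.7600 23.1200] v=[0.4000 1.2000 -2.4000 1.2000]
Step 2: x=[5.1216 11.3424 19.3088 23.3456] v=[0.8160 2.2240 -4.5120 2.2560]
Step 3: x=[5.2472 11.6346 18.7004 23.6497] v=[1.2557 2.9222 -6.0838 3.0413]
Step 4: x=[5.4184 11.9540 18.0074 23.9959] v=[1.7118 3.1936 -6.9304 3.4616]
Step 5: x=[5.6343 12.2541 17.3118 24.3425] v=[2.1587 3.0007 -6.9564 3.4662]
Step 6: x=[5.8896 12.4917 16.6951 24.6479] v=[2.5529 2.3759 -6.1672 3.0539]
Step 7: x=[6.1734 12.6333 16.2284 24.8752] v=[2.8379 1.4164 -4.6674 2.2728]
Step 8: x=[6.4687 12.6604 15.9637 24.9966] v=[2.9525 0.2705 -2.6467 1.2141]
Max displacement = 2.0363

Answer: 2.0363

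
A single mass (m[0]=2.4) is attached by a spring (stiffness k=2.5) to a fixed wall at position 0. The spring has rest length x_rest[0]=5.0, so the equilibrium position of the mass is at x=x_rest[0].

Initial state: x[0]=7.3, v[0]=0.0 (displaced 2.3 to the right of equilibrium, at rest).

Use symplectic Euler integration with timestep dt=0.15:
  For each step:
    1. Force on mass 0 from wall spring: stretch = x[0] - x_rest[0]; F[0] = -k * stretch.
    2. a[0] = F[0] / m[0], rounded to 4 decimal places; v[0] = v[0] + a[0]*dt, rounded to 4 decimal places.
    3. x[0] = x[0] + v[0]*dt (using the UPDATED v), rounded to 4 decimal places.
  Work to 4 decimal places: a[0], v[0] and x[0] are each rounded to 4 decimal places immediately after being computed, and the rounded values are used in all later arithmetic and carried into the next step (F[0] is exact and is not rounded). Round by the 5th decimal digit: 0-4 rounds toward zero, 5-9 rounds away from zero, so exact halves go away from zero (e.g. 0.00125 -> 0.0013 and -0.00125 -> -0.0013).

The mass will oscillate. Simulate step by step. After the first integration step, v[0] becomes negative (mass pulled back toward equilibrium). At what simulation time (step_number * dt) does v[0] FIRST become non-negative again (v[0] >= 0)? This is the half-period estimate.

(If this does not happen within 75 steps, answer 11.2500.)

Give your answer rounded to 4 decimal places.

Step 0: x=[7.3000] v=[0.0000]
Step 1: x=[7.2461] v=[-0.3594]
Step 2: x=[7.1395] v=[-0.7104]
Step 3: x=[6.9828] v=[-1.0447]
Step 4: x=[6.7796] v=[-1.3545]
Step 5: x=[6.5347] v=[-1.6326]
Step 6: x=[6.2538] v=[-1.8724]
Step 7: x=[5.9436] v=[-2.0683]
Step 8: x=[5.6112] v=[-2.2157]
Step 9: x=[5.2645] v=[-2.3112]
Step 10: x=[4.9116] v=[-2.3525]
Step 11: x=[4.5608] v=[-2.3387]
Step 12: x=[4.2203] v=[-2.2701]
Step 13: x=[3.8981] v=[-2.1483]
Step 14: x=[3.6017] v=[-1.9761]
Step 15: x=[3.3381] v=[-1.7576]
Step 16: x=[3.1134] v=[-1.4979]
Step 17: x=[2.9329] v=[-1.2031]
Step 18: x=[2.8009] v=[-0.8801]
Step 19: x=[2.7204] v=[-0.5365]
Step 20: x=[2.6934] v=[-0.1803]
Step 21: x=[2.7204] v=[0.1801]
First v>=0 after going negative at step 21, time=3.1500

Answer: 3.1500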